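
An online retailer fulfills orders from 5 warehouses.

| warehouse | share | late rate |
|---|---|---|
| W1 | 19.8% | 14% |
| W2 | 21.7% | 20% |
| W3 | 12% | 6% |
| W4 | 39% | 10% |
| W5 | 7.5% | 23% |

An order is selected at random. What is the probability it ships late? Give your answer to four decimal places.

Summing over the partition,
P(L) = P(L|W1)·P(W1) + P(L|W2)·P(W2) + P(L|W3)·P(W3) + P(L|W4)·P(W4) + P(L|W5)·P(W5)
      = 0.14·0.198 + 0.2·0.217 + 0.06·0.12 + 0.1·0.39 + 0.23·0.075
      = 0.02772 + 0.0434 + 0.0072 + 0.039 + 0.01725 = 0.13457

P(L) ≈ 0.1346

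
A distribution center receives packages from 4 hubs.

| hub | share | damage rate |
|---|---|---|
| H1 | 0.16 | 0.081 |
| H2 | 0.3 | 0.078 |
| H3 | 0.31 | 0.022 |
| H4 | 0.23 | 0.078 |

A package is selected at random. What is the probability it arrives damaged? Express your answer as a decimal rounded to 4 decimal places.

By the law of total probability,
P(D) = P(D|H1)·P(H1) + P(D|H2)·P(H2) + P(D|H3)·P(H3) + P(D|H4)·P(H4)
      = 0.081·0.16 + 0.078·0.3 + 0.022·0.31 + 0.078·0.23
      = 0.01296 + 0.0234 + 0.00682 + 0.01794 = 0.06112

P(D) ≈ 0.0611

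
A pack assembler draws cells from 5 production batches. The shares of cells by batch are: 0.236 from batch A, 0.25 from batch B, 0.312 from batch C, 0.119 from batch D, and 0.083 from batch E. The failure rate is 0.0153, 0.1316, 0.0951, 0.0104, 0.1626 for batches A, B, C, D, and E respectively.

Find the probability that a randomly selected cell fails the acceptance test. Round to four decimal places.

Using total probability over the partition,
P(F) = P(F|A)·P(A) + P(F|B)·P(B) + P(F|C)·P(C) + P(F|D)·P(D) + P(F|E)·P(E)
      = 0.0153·0.236 + 0.1316·0.25 + 0.0951·0.312 + 0.0104·0.119 + 0.1626·0.083
      = 0.0036108 + 0.0329 + 0.0296712 + 0.0012376 + 0.0134958 = 0.0809154

0.0809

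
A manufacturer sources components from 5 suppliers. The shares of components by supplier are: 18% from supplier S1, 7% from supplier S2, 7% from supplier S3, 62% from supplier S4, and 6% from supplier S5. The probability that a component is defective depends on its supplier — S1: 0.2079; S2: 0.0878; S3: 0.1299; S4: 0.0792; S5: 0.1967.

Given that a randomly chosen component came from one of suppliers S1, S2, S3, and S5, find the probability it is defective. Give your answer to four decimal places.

0.1696

Let S = {S1, S2, S3, S5}.
P(S) = 0.18 + 0.07 + 0.07 + 0.06 = 0.38.
P(D ∩ S) = 0.2079·0.18 + 0.0878·0.07 + 0.1299·0.07 + 0.1967·0.06 = 0.037422 + 0.006146 + 0.009093 + 0.011802 = 0.064463.
P(D | S) = 0.064463 / 0.38 = 0.169639…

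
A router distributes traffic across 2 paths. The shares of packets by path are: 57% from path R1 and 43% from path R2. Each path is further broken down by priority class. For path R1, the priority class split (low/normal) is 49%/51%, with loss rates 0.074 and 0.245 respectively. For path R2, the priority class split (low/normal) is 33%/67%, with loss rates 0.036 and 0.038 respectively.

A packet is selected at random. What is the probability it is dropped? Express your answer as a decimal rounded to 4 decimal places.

P(L|R1) = 0.49·0.074 + 0.51·0.245 = 0.03626 + 0.12495 = 0.16121
P(L|R2) = 0.33·0.036 + 0.67·0.038 = 0.01188 + 0.02546 = 0.03734
Then overall,
P(L) = 0.57·0.16121 + 0.43·0.03734
      = 0.0918897 + 0.0160562 = 0.1079459

0.1079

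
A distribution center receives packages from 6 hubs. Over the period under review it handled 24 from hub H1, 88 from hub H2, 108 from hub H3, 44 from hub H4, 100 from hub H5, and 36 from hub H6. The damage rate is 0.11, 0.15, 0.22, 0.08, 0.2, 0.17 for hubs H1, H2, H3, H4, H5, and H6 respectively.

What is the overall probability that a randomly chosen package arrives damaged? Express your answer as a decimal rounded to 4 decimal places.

0.1731

Total: 24 + 88 + 108 + 44 + 100 + 36 = 400.
P(H1) = 24/400 = 0.06. P(H2) = 88/400 = 0.22. P(H3) = 108/400 = 0.27. P(H4) = 44/400 = 0.11. P(H5) = 100/400 = 0.25. P(H6) = 36/400 = 0.09.
By the law of total probability,
P(D) = P(D|H1)·P(H1) + P(D|H2)·P(H2) + P(D|H3)·P(H3) + P(D|H4)·P(H4) + P(D|H5)·P(H5) + P(D|H6)·P(H6)
      = 0.11·0.06 + 0.15·0.22 + 0.22·0.27 + 0.08·0.11 + 0.2·0.25 + 0.17·0.09
      = 0.0066 + 0.033 + 0.0594 + 0.0088 + 0.05 + 0.0153 = 0.1731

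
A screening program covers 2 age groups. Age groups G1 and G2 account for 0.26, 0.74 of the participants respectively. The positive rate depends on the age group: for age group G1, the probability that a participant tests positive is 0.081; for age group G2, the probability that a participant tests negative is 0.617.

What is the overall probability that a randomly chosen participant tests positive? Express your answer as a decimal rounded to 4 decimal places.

0.3045

P(T|G2) = 1 − 0.617 = 0.383.
P(T) = P(T|G1)·P(G1) + P(T|G2)·P(G2)
      = 0.081·0.26 + 0.383·0.74
      = 0.02106 + 0.28342 = 0.30448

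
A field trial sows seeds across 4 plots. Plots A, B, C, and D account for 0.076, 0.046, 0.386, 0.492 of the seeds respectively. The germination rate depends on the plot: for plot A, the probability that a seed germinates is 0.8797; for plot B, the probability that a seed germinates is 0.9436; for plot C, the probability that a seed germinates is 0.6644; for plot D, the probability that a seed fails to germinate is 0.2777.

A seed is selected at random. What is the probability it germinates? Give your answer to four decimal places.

P(G) ≈ 0.7221

P(G|D) = 1 − 0.2777 = 0.7223.
By the law of total probability,
P(G) = P(G|A)·P(A) + P(G|B)·P(B) + P(G|C)·P(C) + P(G|D)·P(D)
      = 0.8797·0.076 + 0.9436·0.046 + 0.6644·0.386 + 0.7223·0.492
      = 0.0668572 + 0.0434056 + 0.2564584 + 0.3553716 = 0.7220928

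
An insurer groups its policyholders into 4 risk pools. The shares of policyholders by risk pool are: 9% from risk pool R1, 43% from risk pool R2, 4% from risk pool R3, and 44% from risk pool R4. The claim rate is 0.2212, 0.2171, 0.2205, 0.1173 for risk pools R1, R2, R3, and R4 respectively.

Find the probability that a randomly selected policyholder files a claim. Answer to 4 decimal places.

P(C) ≈ 0.1737

P(C) = P(C|R1)·P(R1) + P(C|R2)·P(R2) + P(C|R3)·P(R3) + P(C|R4)·P(R4)
      = 0.2212·0.09 + 0.2171·0.43 + 0.2205·0.04 + 0.1173·0.44
      = 0.019908 + 0.093353 + 0.00882 + 0.051612 = 0.173693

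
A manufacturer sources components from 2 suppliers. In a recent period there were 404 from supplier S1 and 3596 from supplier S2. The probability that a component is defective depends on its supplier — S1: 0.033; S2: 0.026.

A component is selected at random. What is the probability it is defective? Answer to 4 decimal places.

P(D) ≈ 0.0267

Total: 404 + 3596 = 4000.
P(S1) = 404/4000 = 0.101. P(S2) = 3596/4000 = 0.899.
P(D) = P(D|S1)·P(S1) + P(D|S2)·P(S2)
      = 0.033·0.101 + 0.026·0.899
      = 0.003333 + 0.023374 = 0.026707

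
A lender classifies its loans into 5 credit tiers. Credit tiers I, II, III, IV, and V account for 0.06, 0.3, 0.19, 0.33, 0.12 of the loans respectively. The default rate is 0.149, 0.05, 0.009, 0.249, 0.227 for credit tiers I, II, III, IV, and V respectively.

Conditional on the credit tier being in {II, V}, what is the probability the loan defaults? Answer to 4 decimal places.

Let S = {II, V}.
P(S) = 0.3 + 0.12 = 0.42.
P(D ∩ S) = 0.05·0.3 + 0.227·0.12 = 0.015 + 0.02724 = 0.04224.
P(D | S) = 0.04224 / 0.42 = 0.100571…

0.1006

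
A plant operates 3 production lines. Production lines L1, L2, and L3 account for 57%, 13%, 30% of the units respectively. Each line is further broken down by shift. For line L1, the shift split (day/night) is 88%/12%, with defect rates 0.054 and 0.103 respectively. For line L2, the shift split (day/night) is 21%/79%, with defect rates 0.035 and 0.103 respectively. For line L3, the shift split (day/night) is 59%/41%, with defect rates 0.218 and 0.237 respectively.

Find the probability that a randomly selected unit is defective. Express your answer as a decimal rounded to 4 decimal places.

P(D|L1) = 0.88·0.054 + 0.12·0.103 = 0.04752 + 0.01236 = 0.05988
P(D|L2) = 0.21·0.035 + 0.79·0.103 = 0.00735 + 0.08137 = 0.08872
P(D|L3) = 0.59·0.218 + 0.41·0.237 = 0.12862 + 0.09717 = 0.22579
Then overall,
P(D) = 0.57·0.05988 + 0.13·0.08872 + 0.3·0.22579
      = 0.0341316 + 0.0115336 + 0.067737 = 0.1134022

P(D) ≈ 0.1134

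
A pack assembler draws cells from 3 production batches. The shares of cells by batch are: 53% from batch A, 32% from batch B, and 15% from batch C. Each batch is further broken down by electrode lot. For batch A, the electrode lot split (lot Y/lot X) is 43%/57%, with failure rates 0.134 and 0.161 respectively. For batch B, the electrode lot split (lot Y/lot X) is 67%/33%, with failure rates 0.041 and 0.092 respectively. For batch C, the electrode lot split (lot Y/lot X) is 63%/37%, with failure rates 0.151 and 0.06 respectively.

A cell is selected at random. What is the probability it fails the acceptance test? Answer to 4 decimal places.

0.1153

P(F|A) = 0.43·0.134 + 0.57·0.161 = 0.05762 + 0.09177 = 0.14939
P(F|B) = 0.67·0.041 + 0.33·0.092 = 0.02747 + 0.03036 = 0.05783
P(F|C) = 0.63·0.151 + 0.37·0.06 = 0.09513 + 0.0222 = 0.11733
Then overall,
P(F) = 0.53·0.14939 + 0.32·0.05783 + 0.15·0.11733
      = 0.0791767 + 0.0185056 + 0.0175995 = 0.1152818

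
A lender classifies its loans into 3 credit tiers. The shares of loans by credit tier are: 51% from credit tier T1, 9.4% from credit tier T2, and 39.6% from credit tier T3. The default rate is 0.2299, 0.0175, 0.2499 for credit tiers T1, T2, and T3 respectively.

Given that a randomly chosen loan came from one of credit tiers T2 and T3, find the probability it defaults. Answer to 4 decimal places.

P(D|S) ≈ 0.2053

Let S = {T2, T3}.
P(S) = 0.094 + 0.396 = 0.49.
P(D ∩ S) = 0.0175·0.094 + 0.2499·0.396 = 0.001645 + 0.0989604 = 0.1006054.
P(D | S) = 0.1006054 / 0.49 = 0.205317…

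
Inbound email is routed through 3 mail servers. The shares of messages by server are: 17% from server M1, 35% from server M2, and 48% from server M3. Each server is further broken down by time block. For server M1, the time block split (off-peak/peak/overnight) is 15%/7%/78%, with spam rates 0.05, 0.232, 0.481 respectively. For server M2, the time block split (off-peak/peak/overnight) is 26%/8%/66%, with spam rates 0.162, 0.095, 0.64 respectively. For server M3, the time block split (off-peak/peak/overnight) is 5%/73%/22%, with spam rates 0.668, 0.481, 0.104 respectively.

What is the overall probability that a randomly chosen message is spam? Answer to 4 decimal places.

P(S) ≈ 0.4286

P(S|M1) = 0.15·0.05 + 0.07·0.232 + 0.78·0.481 = 0.0075 + 0.01624 + 0.37518 = 0.39892
P(S|M2) = 0.26·0.162 + 0.08·0.095 + 0.66·0.64 = 0.04212 + 0.0076 + 0.4224 = 0.47212
P(S|M3) = 0.05·0.668 + 0.73·0.481 + 0.22·0.104 = 0.0334 + 0.35113 + 0.02288 = 0.40741
By total probability over the outer partition,
P(S) = 0.17·0.39892 + 0.35·0.47212 + 0.48·0.40741
      = 0.0678164 + 0.165242 + 0.1955568 = 0.4286152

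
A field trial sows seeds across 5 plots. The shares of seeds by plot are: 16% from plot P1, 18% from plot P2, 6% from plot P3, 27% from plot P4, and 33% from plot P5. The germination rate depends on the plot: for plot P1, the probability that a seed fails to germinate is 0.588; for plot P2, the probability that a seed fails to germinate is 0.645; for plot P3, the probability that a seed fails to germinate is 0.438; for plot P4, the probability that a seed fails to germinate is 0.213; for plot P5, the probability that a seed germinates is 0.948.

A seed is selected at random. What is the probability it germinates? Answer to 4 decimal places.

0.6889

P(G|P1) = 1 − 0.588 = 0.412.
P(G|P2) = 1 − 0.645 = 0.355.
P(G|P3) = 1 − 0.438 = 0.562.
P(G|P4) = 1 − 0.213 = 0.787.
P(G) = P(G|P1)·P(P1) + P(G|P2)·P(P2) + P(G|P3)·P(P3) + P(G|P4)·P(P4) + P(G|P5)·P(P5)
      = 0.412·0.16 + 0.355·0.18 + 0.562·0.06 + 0.787·0.27 + 0.948·0.33
      = 0.06592 + 0.0639 + 0.03372 + 0.21249 + 0.31284 = 0.68887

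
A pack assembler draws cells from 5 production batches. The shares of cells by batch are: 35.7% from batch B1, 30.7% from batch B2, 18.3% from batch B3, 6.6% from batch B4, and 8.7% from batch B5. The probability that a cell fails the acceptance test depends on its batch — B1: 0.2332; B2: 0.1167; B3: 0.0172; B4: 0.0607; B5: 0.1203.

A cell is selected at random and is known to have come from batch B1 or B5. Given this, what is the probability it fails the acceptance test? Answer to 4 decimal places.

0.2111

Let S = {B1, B5}.
P(S) = 0.357 + 0.087 = 0.444.
P(F ∩ S) = 0.2332·0.357 + 0.1203·0.087 = 0.0832524 + 0.0104661 = 0.0937185.
P(F | S) = 0.0937185 / 0.444 = 0.211078…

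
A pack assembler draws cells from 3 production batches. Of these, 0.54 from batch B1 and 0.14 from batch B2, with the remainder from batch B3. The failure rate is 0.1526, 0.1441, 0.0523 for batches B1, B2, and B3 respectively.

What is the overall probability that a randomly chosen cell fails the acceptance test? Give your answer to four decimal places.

0.1193

P(B3) = 1 − (0.54 + 0.14) = 0.32.
P(F) = P(F|B1)·P(B1) + P(F|B2)·P(B2) + P(F|B3)·P(B3)
      = 0.1526·0.54 + 0.1441·0.14 + 0.0523·0.32
      = 0.082404 + 0.020174 + 0.016736 = 0.119314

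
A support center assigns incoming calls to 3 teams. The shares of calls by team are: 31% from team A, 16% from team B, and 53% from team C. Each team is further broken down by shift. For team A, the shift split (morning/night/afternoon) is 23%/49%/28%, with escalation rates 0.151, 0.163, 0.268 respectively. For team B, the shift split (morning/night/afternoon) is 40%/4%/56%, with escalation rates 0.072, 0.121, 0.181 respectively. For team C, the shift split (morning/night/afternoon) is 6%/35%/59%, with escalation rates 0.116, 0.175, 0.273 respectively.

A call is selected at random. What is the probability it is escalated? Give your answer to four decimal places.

P(E) ≈ 0.2019

P(E|A) = 0.23·0.151 + 0.49·0.163 + 0.28·0.268 = 0.03473 + 0.07987 + 0.07504 = 0.18964
P(E|B) = 0.4·0.072 + 0.04·0.121 + 0.56·0.181 = 0.0288 + 0.00484 + 0.10136 = 0.135
P(E|C) = 0.06·0.116 + 0.35·0.175 + 0.59·0.273 = 0.00696 + 0.06125 + 0.16107 = 0.22928
Then overall,
P(E) = 0.31·0.18964 + 0.16·0.135 + 0.53·0.22928
      = 0.0587884 + 0.0216 + 0.1215184 = 0.2019068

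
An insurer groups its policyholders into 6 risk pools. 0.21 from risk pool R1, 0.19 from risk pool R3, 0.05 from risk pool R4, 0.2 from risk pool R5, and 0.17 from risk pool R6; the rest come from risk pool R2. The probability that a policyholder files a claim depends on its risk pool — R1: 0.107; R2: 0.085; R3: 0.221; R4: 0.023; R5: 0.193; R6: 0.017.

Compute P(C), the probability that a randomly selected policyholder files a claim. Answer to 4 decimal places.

P(R2) = 1 − (0.21 + 0.19 + 0.05 + 0.2 + 0.17) = 0.18.
Summing over the partition,
P(C) = P(C|R1)·P(R1) + P(C|R2)·P(R2) + P(C|R3)·P(R3) + P(C|R4)·P(R4) + P(C|R5)·P(R5) + P(C|R6)·P(R6)
      = 0.107·0.21 + 0.085·0.18 + 0.221·0.19 + 0.023·0.05 + 0.193·0.2 + 0.017·0.17
      = 0.02247 + 0.0153 + 0.04199 + 0.00115 + 0.0386 + 0.00289 = 0.1224

0.1224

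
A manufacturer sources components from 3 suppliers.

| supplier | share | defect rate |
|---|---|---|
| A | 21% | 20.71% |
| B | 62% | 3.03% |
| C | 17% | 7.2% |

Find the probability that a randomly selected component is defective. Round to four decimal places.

0.0745

Using total probability over the partition,
P(D) = P(D|A)·P(A) + P(D|B)·P(B) + P(D|C)·P(C)
      = 0.2071·0.21 + 0.0303·0.62 + 0.072·0.17
      = 0.043491 + 0.018786 + 0.01224 = 0.074517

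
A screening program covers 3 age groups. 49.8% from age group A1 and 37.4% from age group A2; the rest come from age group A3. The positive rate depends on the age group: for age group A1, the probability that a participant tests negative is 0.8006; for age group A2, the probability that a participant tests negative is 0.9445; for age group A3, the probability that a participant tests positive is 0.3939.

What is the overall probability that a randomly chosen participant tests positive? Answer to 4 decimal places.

0.1705

P(A3) = 1 − (0.498 + 0.374) = 0.128.
P(T|A1) = 1 − 0.8006 = 0.1994.
P(T|A2) = 1 − 0.9445 = 0.0555.
By the law of total probability,
P(T) = P(T|A1)·P(A1) + P(T|A2)·P(A2) + P(T|A3)·P(A3)
      = 0.1994·0.498 + 0.0555·0.374 + 0.3939·0.128
      = 0.0993012 + 0.020757 + 0.0504192 = 0.1704774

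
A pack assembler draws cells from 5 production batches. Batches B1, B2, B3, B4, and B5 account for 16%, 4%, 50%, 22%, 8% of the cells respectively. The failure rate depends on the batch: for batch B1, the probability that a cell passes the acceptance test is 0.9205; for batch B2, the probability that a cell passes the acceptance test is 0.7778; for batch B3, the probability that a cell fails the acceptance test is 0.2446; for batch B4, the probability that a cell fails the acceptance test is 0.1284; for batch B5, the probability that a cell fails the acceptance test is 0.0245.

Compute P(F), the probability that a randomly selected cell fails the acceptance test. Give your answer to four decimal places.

0.1741

P(F|B1) = 1 − 0.9205 = 0.0795.
P(F|B2) = 1 − 0.7778 = 0.2222.
P(F) = P(F|B1)·P(B1) + P(F|B2)·P(B2) + P(F|B3)·P(B3) + P(F|B4)·P(B4) + P(F|B5)·P(B5)
      = 0.0795·0.16 + 0.2222·0.04 + 0.2446·0.5 + 0.1284·0.22 + 0.0245·0.08
      = 0.01272 + 0.008888 + 0.1223 + 0.028248 + 0.00196 = 0.174116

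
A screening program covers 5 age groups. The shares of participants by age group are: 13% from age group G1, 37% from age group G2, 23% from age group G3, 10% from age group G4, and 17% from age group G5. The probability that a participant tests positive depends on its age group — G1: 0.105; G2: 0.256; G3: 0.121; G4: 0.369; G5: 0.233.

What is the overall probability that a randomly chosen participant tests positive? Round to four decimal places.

0.2127

P(T) = P(T|G1)·P(G1) + P(T|G2)·P(G2) + P(T|G3)·P(G3) + P(T|G4)·P(G4) + P(T|G5)·P(G5)
      = 0.105·0.13 + 0.256·0.37 + 0.121·0.23 + 0.369·0.1 + 0.233·0.17
      = 0.01365 + 0.09472 + 0.02783 + 0.0369 + 0.03961 = 0.21271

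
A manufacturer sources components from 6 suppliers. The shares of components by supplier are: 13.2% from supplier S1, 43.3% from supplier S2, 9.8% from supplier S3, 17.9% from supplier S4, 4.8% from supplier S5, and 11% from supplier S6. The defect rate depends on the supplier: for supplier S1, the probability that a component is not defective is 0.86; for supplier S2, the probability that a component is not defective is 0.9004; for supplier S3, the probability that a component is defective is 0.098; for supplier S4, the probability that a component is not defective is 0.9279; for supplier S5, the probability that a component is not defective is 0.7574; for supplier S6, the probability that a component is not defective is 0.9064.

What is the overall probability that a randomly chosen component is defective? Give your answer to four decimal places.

P(D) ≈ 0.1061

P(D|S1) = 1 − 0.86 = 0.14.
P(D|S2) = 1 − 0.9004 = 0.0996.
P(D|S4) = 1 − 0.9279 = 0.0721.
P(D|S5) = 1 − 0.7574 = 0.2426.
P(D|S6) = 1 − 0.9064 = 0.0936.
By the law of total probability,
P(D) = P(D|S1)·P(S1) + P(D|S2)·P(S2) + P(D|S3)·P(S3) + P(D|S4)·P(S4) + P(D|S5)·P(S5) + P(D|S6)·P(S6)
      = 0.14·0.132 + 0.0996·0.433 + 0.098·0.098 + 0.0721·0.179 + 0.2426·0.048 + 0.0936·0.11
      = 0.01848 + 0.0431268 + 0.009604 + 0.0129059 + 0.0116448 + 0.010296 = 0.1060575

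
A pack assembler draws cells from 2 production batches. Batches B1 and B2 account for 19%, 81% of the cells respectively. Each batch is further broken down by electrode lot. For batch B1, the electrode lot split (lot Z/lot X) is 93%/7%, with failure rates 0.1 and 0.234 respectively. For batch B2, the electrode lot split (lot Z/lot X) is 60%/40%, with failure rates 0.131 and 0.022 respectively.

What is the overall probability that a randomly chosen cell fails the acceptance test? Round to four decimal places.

P(F) ≈ 0.0916

P(F|B1) = 0.93·0.1 + 0.07·0.234 = 0.093 + 0.01638 = 0.10938
P(F|B2) = 0.6·0.131 + 0.4·0.022 = 0.0786 + 0.0088 = 0.0874
Then overall,
P(F) = 0.19·0.10938 + 0.81·0.0874
      = 0.0207822 + 0.070794 = 0.0915762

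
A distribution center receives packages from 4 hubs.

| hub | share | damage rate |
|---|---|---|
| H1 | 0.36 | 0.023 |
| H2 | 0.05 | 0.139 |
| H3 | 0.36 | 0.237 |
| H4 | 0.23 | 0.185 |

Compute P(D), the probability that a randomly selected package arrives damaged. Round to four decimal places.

P(D) ≈ 0.1431

P(D) = P(D|H1)·P(H1) + P(D|H2)·P(H2) + P(D|H3)·P(H3) + P(D|H4)·P(H4)
      = 0.023·0.36 + 0.139·0.05 + 0.237·0.36 + 0.185·0.23
      = 0.00828 + 0.00695 + 0.08532 + 0.04255 = 0.1431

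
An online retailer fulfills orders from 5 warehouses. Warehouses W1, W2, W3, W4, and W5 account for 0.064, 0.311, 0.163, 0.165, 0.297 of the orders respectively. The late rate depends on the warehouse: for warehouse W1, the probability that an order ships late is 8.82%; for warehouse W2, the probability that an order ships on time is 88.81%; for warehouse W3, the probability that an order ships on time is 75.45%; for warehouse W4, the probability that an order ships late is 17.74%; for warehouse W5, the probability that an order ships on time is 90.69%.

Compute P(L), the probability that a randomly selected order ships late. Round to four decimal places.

P(L|W2) = 1 − 0.8881 = 0.1119.
P(L|W3) = 1 − 0.7545 = 0.2455.
P(L|W5) = 1 − 0.9069 = 0.0931.
P(L) = P(L|W1)·P(W1) + P(L|W2)·P(W2) + P(L|W3)·P(W3) + P(L|W4)·P(W4) + P(L|W5)·P(W5)
      = 0.0882·0.064 + 0.1119·0.311 + 0.2455·0.163 + 0.1774·0.165 + 0.0931·0.297
      = 0.0056448 + 0.0348009 + 0.0400165 + 0.029271 + 0.0276507 = 0.1373839

0.1374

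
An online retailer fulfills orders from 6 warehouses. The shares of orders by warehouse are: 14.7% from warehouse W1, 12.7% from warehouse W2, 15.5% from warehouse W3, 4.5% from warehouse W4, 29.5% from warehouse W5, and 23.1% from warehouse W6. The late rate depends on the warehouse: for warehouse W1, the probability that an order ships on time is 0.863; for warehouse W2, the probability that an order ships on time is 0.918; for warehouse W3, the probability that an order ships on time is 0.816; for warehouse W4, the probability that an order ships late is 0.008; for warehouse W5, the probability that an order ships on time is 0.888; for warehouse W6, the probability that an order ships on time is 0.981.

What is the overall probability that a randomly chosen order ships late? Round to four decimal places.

0.0969

P(L|W1) = 1 − 0.863 = 0.137.
P(L|W2) = 1 − 0.918 = 0.082.
P(L|W3) = 1 − 0.816 = 0.184.
P(L|W5) = 1 − 0.888 = 0.112.
P(L|W6) = 1 − 0.981 = 0.019.
P(L) = P(L|W1)·P(W1) + P(L|W2)·P(W2) + P(L|W3)·P(W3) + P(L|W4)·P(W4) + P(L|W5)·P(W5) + P(L|W6)·P(W6)
      = 0.137·0.147 + 0.082·0.127 + 0.184·0.155 + 0.008·0.045 + 0.112·0.295 + 0.019·0.231
      = 0.020139 + 0.010414 + 0.02852 + 0.00036 + 0.03304 + 0.004389 = 0.096862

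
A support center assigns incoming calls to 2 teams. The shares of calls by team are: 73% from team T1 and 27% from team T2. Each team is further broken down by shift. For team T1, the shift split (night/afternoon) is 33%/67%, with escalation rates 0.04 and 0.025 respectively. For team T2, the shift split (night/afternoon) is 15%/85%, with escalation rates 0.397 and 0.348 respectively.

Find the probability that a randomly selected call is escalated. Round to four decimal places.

P(E) ≈ 0.1178

P(E|T1) = 0.33·0.04 + 0.67·0.025 = 0.0132 + 0.01675 = 0.02995
P(E|T2) = 0.15·0.397 + 0.85·0.348 = 0.05955 + 0.2958 = 0.35535
Then overall,
P(E) = 0.73·0.02995 + 0.27·0.35535
      = 0.0218635 + 0.0959445 = 0.117808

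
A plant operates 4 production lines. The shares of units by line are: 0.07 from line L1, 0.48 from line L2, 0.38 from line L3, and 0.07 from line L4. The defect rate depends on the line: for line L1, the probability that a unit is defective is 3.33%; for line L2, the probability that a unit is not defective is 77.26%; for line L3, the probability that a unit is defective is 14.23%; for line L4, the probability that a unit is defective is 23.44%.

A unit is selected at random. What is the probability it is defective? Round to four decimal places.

P(D) ≈ 0.1820

P(D|L2) = 1 − 0.7726 = 0.2274.
By the law of total probability,
P(D) = P(D|L1)·P(L1) + P(D|L2)·P(L2) + P(D|L3)·P(L3) + P(D|L4)·P(L4)
      = 0.0333·0.07 + 0.2274·0.48 + 0.1423·0.38 + 0.2344·0.07
      = 0.002331 + 0.109152 + 0.054074 + 0.016408 = 0.181965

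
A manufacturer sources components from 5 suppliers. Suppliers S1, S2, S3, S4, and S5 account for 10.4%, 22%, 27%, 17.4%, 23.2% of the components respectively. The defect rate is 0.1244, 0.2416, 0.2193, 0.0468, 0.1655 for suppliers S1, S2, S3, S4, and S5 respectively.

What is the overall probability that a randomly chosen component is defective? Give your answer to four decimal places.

0.1718

By the law of total probability,
P(D) = P(D|S1)·P(S1) + P(D|S2)·P(S2) + P(D|S3)·P(S3) + P(D|S4)·P(S4) + P(D|S5)·P(S5)
      = 0.1244·0.104 + 0.2416·0.22 + 0.2193·0.27 + 0.0468·0.174 + 0.1655·0.232
      = 0.0129376 + 0.053152 + 0.059211 + 0.0081432 + 0.038396 = 0.1718398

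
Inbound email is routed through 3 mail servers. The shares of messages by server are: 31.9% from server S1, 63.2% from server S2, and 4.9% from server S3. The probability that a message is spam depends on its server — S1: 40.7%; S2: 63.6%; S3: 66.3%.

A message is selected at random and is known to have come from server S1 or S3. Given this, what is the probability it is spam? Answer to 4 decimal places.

Let J = {S1, S3}.
P(J) = 0.319 + 0.049 = 0.368.
P(S ∩ J) = 0.407·0.319 + 0.663·0.049 = 0.129833 + 0.032487 = 0.16232.
P(S | J) = 0.16232 / 0.368 = 0.441087…

P(S|J) ≈ 0.4411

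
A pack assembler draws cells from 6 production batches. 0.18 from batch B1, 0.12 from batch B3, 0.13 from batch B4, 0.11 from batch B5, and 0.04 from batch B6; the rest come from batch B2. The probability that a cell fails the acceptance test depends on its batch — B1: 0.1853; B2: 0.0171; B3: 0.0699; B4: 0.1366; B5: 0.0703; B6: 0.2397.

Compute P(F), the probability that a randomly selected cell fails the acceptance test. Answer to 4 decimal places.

P(F) ≈ 0.0840

P(B2) = 1 − (0.18 + 0.12 + 0.13 + 0.11 + 0.04) = 0.42.
P(F) = P(F|B1)·P(B1) + P(F|B2)·P(B2) + P(F|B3)·P(B3) + P(F|B4)·P(B4) + P(F|B5)·P(B5) + P(F|B6)·P(B6)
      = 0.1853·0.18 + 0.0171·0.42 + 0.0699·0.12 + 0.1366·0.13 + 0.0703·0.11 + 0.2397·0.04
      = 0.033354 + 0.007182 + 0.008388 + 0.017758 + 0.007733 + 0.009588 = 0.084003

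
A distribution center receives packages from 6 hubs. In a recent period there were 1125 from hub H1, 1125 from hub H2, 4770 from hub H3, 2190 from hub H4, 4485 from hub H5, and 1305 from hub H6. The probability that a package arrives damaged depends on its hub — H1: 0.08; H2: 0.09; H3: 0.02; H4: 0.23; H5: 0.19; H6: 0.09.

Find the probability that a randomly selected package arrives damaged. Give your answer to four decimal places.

Total: 1125 + 1125 + 4770 + 2190 + 4485 + 1305 = 15000.
P(H1) = 1125/15000 = 0.075. P(H2) = 1125/15000 = 0.075. P(H3) = 4770/15000 = 0.318. P(H4) = 2190/15000 = 0.146. P(H5) = 4485/15000 = 0.299. P(H6) = 1305/15000 = 0.087.
Using total probability over the partition,
P(D) = P(D|H1)·P(H1) + P(D|H2)·P(H2) + P(D|H3)·P(H3) + P(D|H4)·P(H4) + P(D|H5)·P(H5) + P(D|H6)·P(H6)
      = 0.08·0.075 + 0.09·0.075 + 0.02·0.318 + 0.23·0.146 + 0.19·0.299 + 0.09·0.087
      = 0.006 + 0.00675 + 0.00636 + 0.03358 + 0.05681 + 0.00783 = 0.11733

0.1173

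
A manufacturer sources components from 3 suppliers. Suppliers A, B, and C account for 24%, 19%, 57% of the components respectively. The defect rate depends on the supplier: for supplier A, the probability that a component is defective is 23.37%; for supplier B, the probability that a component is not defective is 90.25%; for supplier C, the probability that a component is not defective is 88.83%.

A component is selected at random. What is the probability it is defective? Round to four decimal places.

P(D|B) = 1 − 0.9025 = 0.0975.
P(D|C) = 1 − 0.8883 = 0.1117.
By the law of total probability,
P(D) = P(D|A)·P(A) + P(D|B)·P(B) + P(D|C)·P(C)
      = 0.2337·0.24 + 0.0975·0.19 + 0.1117·0.57
      = 0.056088 + 0.018525 + 0.063669 = 0.138282

P(D) ≈ 0.1383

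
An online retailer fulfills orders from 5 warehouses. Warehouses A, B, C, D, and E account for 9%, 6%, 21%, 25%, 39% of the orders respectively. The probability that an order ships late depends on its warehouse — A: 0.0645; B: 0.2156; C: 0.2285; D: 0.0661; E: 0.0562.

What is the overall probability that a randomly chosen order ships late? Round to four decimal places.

0.1052

P(L) = P(L|A)·P(A) + P(L|B)·P(B) + P(L|C)·P(C) + P(L|D)·P(D) + P(L|E)·P(E)
      = 0.0645·0.09 + 0.2156·0.06 + 0.2285·0.21 + 0.0661·0.25 + 0.0562·0.39
      = 0.005805 + 0.012936 + 0.047985 + 0.016525 + 0.021918 = 0.105169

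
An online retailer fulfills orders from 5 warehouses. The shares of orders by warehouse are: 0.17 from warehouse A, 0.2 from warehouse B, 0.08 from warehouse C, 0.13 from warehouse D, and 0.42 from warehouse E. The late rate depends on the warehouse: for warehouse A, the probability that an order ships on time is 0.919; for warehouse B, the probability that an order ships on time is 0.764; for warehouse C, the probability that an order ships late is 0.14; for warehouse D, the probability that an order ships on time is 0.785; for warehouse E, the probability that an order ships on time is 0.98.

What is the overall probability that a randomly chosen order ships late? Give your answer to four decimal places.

P(L|A) = 1 − 0.919 = 0.081.
P(L|B) = 1 − 0.764 = 0.236.
P(L|D) = 1 − 0.785 = 0.215.
P(L|E) = 1 − 0.98 = 0.02.
By the law of total probability,
P(L) = P(L|A)·P(A) + P(L|B)·P(B) + P(L|C)·P(C) + P(L|D)·P(D) + P(L|E)·P(E)
      = 0.081·0.17 + 0.236·0.2 + 0.14·0.08 + 0.215·0.13 + 0.02·0.42
      = 0.01377 + 0.0472 + 0.0112 + 0.02795 + 0.0084 = 0.10852

0.1085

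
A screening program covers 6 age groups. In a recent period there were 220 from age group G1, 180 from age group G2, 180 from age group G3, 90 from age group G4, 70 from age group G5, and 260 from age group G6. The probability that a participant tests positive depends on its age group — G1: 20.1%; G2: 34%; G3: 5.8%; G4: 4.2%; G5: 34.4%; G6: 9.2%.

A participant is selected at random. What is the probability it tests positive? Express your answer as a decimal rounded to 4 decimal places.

0.1676

Total: 220 + 180 + 180 + 90 + 70 + 260 = 1000.
P(G1) = 220/1000 = 0.22. P(G2) = 180/1000 = 0.18. P(G3) = 180/1000 = 0.18. P(G4) = 90/1000 = 0.09. P(G5) = 70/1000 = 0.07. P(G6) = 260/1000 = 0.26.
P(T) = P(T|G1)·P(G1) + P(T|G2)·P(G2) + P(T|G3)·P(G3) + P(T|G4)·P(G4) + P(T|G5)·P(G5) + P(T|G6)·P(G6)
      = 0.201·0.22 + 0.34·0.18 + 0.058·0.18 + 0.042·0.09 + 0.344·0.07 + 0.092·0.26
      = 0.04422 + 0.0612 + 0.01044 + 0.00378 + 0.02408 + 0.02392 = 0.16764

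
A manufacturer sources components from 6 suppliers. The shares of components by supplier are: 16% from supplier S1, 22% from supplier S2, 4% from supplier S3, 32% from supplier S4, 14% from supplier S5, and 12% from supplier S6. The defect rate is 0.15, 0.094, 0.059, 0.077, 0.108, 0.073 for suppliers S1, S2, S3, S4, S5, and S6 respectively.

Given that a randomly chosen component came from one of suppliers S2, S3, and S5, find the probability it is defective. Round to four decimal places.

P(D|S) ≈ 0.0954

Let S = {S2, S3, S5}.
P(S) = 0.22 + 0.04 + 0.14 = 0.4.
P(D ∩ S) = 0.094·0.22 + 0.059·0.04 + 0.108·0.14 = 0.02068 + 0.00236 + 0.01512 = 0.03816.
P(D | S) = 0.03816 / 0.4 = 0.095400…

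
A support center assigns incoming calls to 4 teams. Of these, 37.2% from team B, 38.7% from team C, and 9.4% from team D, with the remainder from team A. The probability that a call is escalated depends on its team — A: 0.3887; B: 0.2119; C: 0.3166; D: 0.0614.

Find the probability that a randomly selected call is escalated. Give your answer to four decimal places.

P(A) = 1 − (0.372 + 0.387 + 0.094) = 0.147.
Summing over the partition,
P(E) = P(E|A)·P(A) + P(E|B)·P(B) + P(E|C)·P(C) + P(E|D)·P(D)
      = 0.3887·0.147 + 0.2119·0.372 + 0.3166·0.387 + 0.0614·0.094
      = 0.0571389 + 0.0788268 + 0.1225242 + 0.0057716 = 0.2642615

0.2643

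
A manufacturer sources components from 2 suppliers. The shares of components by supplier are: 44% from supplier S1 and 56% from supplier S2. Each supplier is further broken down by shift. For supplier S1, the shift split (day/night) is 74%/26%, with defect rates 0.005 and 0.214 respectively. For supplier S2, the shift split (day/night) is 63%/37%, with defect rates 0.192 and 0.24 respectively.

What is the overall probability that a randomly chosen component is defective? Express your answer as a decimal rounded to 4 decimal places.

P(D|S1) = 0.74·0.005 + 0.26·0.214 = 0.0037 + 0.05564 = 0.05934
P(D|S2) = 0.63·0.192 + 0.37·0.24 = 0.12096 + 0.0888 = 0.20976
By total probability over the outer partition,
P(D) = 0.44·0.05934 + 0.56·0.20976
      = 0.0261096 + 0.1174656 = 0.1435752

P(D) ≈ 0.1436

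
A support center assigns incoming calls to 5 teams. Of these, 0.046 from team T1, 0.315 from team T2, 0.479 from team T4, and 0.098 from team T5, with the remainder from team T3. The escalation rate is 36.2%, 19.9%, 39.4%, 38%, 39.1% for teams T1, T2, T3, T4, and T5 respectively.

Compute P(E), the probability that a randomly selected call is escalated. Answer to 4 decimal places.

P(E) ≈ 0.3241

P(T3) = 1 − (0.046 + 0.315 + 0.479 + 0.098) = 0.062.
By the law of total probability,
P(E) = P(E|T1)·P(T1) + P(E|T2)·P(T2) + P(E|T3)·P(T3) + P(E|T4)·P(T4) + P(E|T5)·P(T5)
      = 0.362·0.046 + 0.199·0.315 + 0.394·0.062 + 0.38·0.479 + 0.391·0.098
      = 0.016652 + 0.062685 + 0.024428 + 0.18202 + 0.038318 = 0.324103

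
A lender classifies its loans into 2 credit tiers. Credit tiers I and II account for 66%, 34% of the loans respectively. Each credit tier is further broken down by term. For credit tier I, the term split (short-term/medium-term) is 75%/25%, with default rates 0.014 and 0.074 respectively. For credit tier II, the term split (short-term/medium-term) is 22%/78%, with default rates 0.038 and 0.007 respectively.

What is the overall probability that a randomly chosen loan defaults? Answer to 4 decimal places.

P(D|I) = 0.75·0.014 + 0.25·0.074 = 0.0105 + 0.0185 = 0.029
P(D|II) = 0.22·0.038 + 0.78·0.007 = 0.00836 + 0.00546 = 0.01382
Then overall,
P(D) = 0.66·0.029 + 0.34·0.01382
      = 0.01914 + 0.0046988 = 0.0238388

0.0238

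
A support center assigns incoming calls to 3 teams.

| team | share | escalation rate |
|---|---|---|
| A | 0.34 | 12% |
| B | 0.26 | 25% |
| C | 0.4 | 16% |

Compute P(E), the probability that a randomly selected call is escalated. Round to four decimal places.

P(E) ≈ 0.1698

Summing over the partition,
P(E) = P(E|A)·P(A) + P(E|B)·P(B) + P(E|C)·P(C)
      = 0.12·0.34 + 0.25·0.26 + 0.16·0.4
      = 0.0408 + 0.065 + 0.064 = 0.1698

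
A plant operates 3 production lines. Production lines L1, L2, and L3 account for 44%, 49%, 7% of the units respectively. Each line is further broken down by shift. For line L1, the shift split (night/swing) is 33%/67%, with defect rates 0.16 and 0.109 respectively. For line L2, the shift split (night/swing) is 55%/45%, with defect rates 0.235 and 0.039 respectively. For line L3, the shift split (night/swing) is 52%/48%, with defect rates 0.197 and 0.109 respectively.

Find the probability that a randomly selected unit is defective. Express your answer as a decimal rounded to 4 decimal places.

P(D|L1) = 0.33·0.16 + 0.67·0.109 = 0.0528 + 0.07303 = 0.12583
P(D|L2) = 0.55·0.235 + 0.45·0.039 = 0.12925 + 0.01755 = 0.1468
P(D|L3) = 0.52·0.197 + 0.48·0.109 = 0.10244 + 0.05232 = 0.15476
By total probability over the outer partition,
P(D) = 0.44·0.12583 + 0.49·0.1468 + 0.07·0.15476
      = 0.0553652 + 0.071932 + 0.0108332 = 0.1381304

P(D) ≈ 0.1381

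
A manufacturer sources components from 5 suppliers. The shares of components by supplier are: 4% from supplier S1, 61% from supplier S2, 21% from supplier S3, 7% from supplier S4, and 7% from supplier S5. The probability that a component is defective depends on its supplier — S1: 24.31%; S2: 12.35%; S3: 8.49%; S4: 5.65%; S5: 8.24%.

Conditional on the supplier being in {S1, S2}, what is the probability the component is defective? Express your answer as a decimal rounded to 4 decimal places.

Let S = {S1, S2}.
P(S) = 0.04 + 0.61 = 0.65.
P(D ∩ S) = 0.2431·0.04 + 0.1235·0.61 = 0.009724 + 0.075335 = 0.085059.
P(D | S) = 0.085059 / 0.65 = 0.130860…

0.1309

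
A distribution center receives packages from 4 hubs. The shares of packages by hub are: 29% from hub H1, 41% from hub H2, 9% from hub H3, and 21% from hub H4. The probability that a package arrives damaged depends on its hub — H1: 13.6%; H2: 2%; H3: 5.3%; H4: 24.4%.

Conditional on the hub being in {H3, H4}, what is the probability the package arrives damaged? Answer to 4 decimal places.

Let S = {H3, H4}.
P(S) = 0.09 + 0.21 = 0.3.
P(D ∩ S) = 0.053·0.09 + 0.244·0.21 = 0.00477 + 0.05124 = 0.05601.
P(D | S) = 0.05601 / 0.3 = 0.186700…

0.1867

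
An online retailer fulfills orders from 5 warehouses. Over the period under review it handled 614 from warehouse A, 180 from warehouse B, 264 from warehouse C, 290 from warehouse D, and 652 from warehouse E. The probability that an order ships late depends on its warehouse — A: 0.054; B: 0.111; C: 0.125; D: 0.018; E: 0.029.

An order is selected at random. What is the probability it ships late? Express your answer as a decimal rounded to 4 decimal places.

0.0551

Total: 614 + 180 + 264 + 290 + 652 = 2000.
P(A) = 614/2000 = 0.307. P(B) = 180/2000 = 0.09. P(C) = 264/2000 = 0.132. P(D) = 290/2000 = 0.145. P(E) = 652/2000 = 0.326.
P(L) = P(L|A)·P(A) + P(L|B)·P(B) + P(L|C)·P(C) + P(L|D)·P(D) + P(L|E)·P(E)
      = 0.054·0.307 + 0.111·0.09 + 0.125·0.132 + 0.018·0.145 + 0.029·0.326
      = 0.016578 + 0.00999 + 0.0165 + 0.00261 + 0.009454 = 0.055132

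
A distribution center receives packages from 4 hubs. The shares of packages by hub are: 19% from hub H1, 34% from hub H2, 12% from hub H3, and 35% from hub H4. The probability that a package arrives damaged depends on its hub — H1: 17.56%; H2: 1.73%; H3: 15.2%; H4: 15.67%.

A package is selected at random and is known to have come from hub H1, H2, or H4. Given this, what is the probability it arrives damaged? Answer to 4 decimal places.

Let S = {H1, H2, H4}.
P(S) = 0.19 + 0.34 + 0.35 = 0.88.
P(D ∩ S) = 0.1756·0.19 + 0.0173·0.34 + 0.1567·0.35 = 0.033364 + 0.005882 + 0.054845 = 0.094091.
P(D | S) = 0.094091 / 0.88 = 0.106922…

0.1069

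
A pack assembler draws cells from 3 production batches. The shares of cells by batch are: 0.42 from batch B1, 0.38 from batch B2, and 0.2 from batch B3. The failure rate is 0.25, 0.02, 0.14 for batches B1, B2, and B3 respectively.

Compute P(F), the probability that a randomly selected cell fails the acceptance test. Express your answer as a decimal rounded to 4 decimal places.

P(F) = P(F|B1)·P(B1) + P(F|B2)·P(B2) + P(F|B3)·P(B3)
      = 0.25·0.42 + 0.02·0.38 + 0.14·0.2
      = 0.105 + 0.0076 + 0.028 = 0.1406

0.1406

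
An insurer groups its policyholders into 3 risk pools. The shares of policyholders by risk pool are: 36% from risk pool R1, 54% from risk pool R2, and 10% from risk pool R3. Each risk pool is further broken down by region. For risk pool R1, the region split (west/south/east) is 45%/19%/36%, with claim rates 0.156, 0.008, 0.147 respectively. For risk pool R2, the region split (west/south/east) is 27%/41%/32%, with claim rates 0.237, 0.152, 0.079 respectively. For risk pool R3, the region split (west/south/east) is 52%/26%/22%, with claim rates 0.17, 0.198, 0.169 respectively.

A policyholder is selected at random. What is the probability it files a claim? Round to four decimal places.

0.1444

P(C|R1) = 0.45·0.156 + 0.19·0.008 + 0.36·0.147 = 0.0702 + 0.00152 + 0.05292 = 0.12464
P(C|R2) = 0.27·0.237 + 0.41·0.152 + 0.32·0.079 = 0.06399 + 0.06232 + 0.02528 = 0.15159
P(C|R3) = 0.52·0.17 + 0.26·0.198 + 0.22·0.169 = 0.0884 + 0.05148 + 0.03718 = 0.17706
Then overall,
P(C) = 0.36·0.12464 + 0.54·0.15159 + 0.1·0.17706
      = 0.0448704 + 0.0818586 + 0.017706 = 0.144435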